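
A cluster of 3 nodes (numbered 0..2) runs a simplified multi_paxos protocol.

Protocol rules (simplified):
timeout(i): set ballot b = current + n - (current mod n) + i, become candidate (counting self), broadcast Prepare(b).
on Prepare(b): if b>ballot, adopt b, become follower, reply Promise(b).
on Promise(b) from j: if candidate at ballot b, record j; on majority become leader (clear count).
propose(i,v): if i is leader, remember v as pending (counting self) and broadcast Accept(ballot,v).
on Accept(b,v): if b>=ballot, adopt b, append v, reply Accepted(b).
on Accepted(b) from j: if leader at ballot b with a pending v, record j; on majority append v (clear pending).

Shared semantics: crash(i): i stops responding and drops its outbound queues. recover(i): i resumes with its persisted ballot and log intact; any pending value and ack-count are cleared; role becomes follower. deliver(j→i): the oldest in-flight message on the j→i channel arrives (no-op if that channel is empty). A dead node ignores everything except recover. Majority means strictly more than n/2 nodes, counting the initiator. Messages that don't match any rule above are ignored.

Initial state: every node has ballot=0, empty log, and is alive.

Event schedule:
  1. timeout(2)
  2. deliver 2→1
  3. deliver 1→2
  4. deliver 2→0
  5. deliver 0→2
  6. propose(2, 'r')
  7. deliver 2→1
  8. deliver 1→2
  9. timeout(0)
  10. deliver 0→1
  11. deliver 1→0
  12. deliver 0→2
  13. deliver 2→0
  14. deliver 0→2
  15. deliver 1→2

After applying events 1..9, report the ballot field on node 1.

1. timeout(2):  <2:cand b5 ->
2. deliver 2→1:  <1:foll b5 ->
3. deliver 1→2:  <2:lead b5 ->
4. deliver 2→0:  <0:foll b5 ->
5. deliver 0→2:  nop
6. propose(2,'r'):  nop
7. deliver 2→1:  <1:foll b5 r>
8. deliver 1→2:  <2:lead b5 r>
9. timeout(0):  <0:cand b6 ->

5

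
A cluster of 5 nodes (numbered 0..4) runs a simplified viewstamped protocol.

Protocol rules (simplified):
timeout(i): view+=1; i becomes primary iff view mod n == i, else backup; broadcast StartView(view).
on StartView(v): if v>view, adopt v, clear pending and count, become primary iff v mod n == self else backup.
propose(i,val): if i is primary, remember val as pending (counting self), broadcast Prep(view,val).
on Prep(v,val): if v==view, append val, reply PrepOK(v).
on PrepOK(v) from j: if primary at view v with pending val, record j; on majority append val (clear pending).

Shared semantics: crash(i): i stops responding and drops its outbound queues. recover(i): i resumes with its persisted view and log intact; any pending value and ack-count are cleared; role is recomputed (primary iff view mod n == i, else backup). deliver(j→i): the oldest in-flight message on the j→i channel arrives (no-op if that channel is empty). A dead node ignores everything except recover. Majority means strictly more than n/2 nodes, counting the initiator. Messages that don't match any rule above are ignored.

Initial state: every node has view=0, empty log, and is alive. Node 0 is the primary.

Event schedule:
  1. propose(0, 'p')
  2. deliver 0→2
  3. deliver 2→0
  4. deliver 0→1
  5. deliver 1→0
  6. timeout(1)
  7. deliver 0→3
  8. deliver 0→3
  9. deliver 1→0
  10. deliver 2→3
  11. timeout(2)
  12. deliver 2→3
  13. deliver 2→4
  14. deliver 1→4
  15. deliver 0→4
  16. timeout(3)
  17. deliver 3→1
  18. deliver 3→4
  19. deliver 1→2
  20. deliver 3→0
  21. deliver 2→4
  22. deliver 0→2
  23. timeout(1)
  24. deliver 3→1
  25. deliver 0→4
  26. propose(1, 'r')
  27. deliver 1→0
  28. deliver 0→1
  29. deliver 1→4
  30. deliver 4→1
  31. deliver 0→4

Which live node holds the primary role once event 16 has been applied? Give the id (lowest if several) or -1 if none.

step 1 propose(0,'p'): —
step 2 deliver 0→2: 2={back,v=0,log=p}
step 3 deliver 2→0: —
step 4 deliver 0→1: 1={back,v=0,log=p}
step 5 deliver 1→0: 0={prim,v=0,log=p}
step 6 timeout(1): 1={prim,v=1,log=p}
step 7 deliver 0→3: 3={back,v=0,log=p}
step 8 deliver 0→3: —
step 9 deliver 1→0: 0={back,v=1,log=p}
step 10 deliver 2→3: —
step 11 timeout(2): 2={back,v=1,log=p}
step 12 deliver 2→3: 3={back,v=1,log=p}
step 13 deliver 2→4: 4={back,v=1,log=-}
step 14 deliver 1→4: —
step 15 deliver 0→4: —
step 16 timeout(3): 3={back,v=2,log=p}

1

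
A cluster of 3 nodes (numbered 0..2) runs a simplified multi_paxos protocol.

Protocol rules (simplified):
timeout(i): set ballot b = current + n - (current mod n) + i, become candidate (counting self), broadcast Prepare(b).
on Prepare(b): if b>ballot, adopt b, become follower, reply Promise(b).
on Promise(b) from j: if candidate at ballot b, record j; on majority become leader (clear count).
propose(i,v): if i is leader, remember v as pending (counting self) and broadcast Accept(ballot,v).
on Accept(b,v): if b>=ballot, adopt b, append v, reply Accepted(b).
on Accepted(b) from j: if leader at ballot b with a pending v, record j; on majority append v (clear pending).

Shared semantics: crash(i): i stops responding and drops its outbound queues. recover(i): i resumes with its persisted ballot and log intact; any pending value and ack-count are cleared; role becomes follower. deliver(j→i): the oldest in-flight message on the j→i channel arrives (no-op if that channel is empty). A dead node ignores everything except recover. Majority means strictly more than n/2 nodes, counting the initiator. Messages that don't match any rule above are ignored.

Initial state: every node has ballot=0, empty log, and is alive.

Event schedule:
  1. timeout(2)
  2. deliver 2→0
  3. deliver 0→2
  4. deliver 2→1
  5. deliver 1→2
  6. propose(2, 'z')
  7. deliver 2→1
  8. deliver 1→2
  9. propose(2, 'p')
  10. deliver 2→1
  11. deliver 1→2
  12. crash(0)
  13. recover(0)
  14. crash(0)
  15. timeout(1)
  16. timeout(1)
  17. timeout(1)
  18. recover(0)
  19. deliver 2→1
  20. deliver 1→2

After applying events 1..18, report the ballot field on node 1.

e1 timeout(2): 2[cand,b=5,-]
e2 deliver 2→0: 0[foll,b=5,-]
e3 deliver 0→2: 2[lead,b=5,-]
e4 deliver 2→1: 1[foll,b=5,-]
e5 deliver 1→2: ·
e6 propose(2,'z'): ·
e7 deliver 2→1: 1[foll,b=5,z]
e8 deliver 1→2: 2[lead,b=5,z]
e9 propose(2,'p'): ·
e10 deliver 2→1: 1[foll,b=5,z,p]
e11 deliver 1→2: 2[lead,b=5,z,p]
e12 crash(0): 0[✗foll,b=5,-]
e13 recover(0): 0[foll,b=5,-]
e14 crash(0): 0[✗foll,b=5,-]
e15 timeout(1): 1[cand,b=7,z,p]
e16 timeout(1): 1[cand,b=10,z,p]
e17 timeout(1): 1[cand,b=13,z,p]
e18 recover(0): 0[foll,b=5,-]

13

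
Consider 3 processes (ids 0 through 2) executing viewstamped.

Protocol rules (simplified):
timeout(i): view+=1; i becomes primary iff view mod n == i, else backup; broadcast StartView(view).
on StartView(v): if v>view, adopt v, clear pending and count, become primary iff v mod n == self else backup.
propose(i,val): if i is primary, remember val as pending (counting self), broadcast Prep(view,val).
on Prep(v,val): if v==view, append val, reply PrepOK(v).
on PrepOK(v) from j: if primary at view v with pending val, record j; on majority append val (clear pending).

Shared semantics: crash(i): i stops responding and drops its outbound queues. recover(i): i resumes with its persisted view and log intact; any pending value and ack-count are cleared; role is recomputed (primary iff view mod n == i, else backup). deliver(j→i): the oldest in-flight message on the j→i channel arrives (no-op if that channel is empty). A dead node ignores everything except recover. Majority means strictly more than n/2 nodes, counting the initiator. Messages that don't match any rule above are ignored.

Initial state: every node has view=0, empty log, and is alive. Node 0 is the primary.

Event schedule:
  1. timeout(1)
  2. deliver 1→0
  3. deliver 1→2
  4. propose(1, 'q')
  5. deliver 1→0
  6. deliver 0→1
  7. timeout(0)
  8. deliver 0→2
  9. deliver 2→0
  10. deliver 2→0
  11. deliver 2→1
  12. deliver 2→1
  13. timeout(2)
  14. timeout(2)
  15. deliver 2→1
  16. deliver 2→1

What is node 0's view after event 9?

2

step 1 timeout(1): 1={prim,v=1,log=-}
step 2 deliver 1→0: 0={back,v=1,log=-}
step 3 deliver 1→2: 2={back,v=1,log=-}
step 4 propose(1,'q'): —
step 5 deliver 1→0: 0={back,v=1,log=q}
step 6 deliver 0→1: 1={prim,v=1,log=q}
step 7 timeout(0): 0={back,v=2,log=q}
step 8 deliver 0→2: 2={prim,v=2,log=-}
step 9 deliver 2→0: —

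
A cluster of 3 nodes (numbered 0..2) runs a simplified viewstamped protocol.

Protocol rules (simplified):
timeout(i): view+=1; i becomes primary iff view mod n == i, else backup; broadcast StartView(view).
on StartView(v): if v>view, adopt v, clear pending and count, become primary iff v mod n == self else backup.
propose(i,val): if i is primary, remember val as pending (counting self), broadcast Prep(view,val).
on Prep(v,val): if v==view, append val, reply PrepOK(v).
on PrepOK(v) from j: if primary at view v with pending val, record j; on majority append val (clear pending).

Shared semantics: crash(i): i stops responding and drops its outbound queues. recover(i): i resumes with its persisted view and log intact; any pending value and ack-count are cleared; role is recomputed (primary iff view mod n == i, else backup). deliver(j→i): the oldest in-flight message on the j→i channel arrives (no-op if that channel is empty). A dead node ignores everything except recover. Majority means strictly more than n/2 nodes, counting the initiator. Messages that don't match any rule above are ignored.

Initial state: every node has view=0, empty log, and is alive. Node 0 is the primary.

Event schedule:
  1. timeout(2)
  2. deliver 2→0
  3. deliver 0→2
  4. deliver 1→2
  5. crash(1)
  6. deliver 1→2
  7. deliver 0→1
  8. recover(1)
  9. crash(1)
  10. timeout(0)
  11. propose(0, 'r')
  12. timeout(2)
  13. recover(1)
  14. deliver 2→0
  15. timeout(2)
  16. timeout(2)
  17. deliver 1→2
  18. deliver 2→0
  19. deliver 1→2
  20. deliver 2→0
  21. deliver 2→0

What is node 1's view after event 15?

0

[1] timeout(2) → N2(back v1 [-])
[2] deliver 2→0 → N0(back v1 [-])
[3] deliver 0→2 → ∅
[4] deliver 1→2 → ∅
[5] crash(1) → N1(✗back v0 [-])
[6] deliver 1→2 → ∅
[7] deliver 0→1 → ∅
[8] recover(1) → N1(back v0 [-])
[9] crash(1) → N1(✗back v0 [-])
[10] timeout(0) → N0(back v2 [-])
[11] propose(0,'r') → ∅
[12] timeout(2) → N2(prim v2 [-])
[13] recover(1) → N1(back v0 [-])
[14] deliver 2→0 → ∅
[15] timeout(2) → N2(back v3 [-])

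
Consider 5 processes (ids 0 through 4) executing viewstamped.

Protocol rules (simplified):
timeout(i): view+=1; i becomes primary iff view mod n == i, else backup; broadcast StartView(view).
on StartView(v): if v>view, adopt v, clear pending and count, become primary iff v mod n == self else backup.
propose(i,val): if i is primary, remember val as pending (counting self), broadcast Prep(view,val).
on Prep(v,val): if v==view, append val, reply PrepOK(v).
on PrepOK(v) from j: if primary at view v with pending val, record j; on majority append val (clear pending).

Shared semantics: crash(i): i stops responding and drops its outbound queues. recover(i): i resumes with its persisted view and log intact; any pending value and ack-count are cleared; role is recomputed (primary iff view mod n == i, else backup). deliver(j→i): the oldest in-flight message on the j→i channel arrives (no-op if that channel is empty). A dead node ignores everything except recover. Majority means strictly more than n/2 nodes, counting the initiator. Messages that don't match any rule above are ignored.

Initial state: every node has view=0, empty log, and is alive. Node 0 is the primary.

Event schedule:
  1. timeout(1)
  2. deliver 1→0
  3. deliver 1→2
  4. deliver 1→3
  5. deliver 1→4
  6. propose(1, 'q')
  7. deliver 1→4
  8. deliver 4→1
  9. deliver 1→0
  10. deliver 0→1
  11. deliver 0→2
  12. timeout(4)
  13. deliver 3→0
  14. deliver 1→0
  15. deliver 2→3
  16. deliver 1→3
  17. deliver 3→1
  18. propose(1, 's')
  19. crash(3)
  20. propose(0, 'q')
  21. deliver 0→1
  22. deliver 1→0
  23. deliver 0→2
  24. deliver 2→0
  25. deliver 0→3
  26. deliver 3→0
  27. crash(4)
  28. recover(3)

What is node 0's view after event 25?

e1 timeout(1): 1[prim,v=1,-]
e2 deliver 1→0: 0[back,v=1,-]
e3 deliver 1→2: 2[back,v=1,-]
e4 deliver 1→3: 3[back,v=1,-]
e5 deliver 1→4: 4[back,v=1,-]
e6 propose(1,'q'): ·
e7 deliver 1→4: 4[back,v=1,q]
e8 deliver 4→1: ·
e9 deliver 1→0: 0[back,v=1,q]
e10 deliver 0→1: 1[prim,v=1,q]
e11 deliver 0→2: ·
e12 timeout(4): 4[back,v=2,q]
e13 deliver 3→0: ·
e14 deliver 1→0: ·
e15 deliver 2→3: ·
e16 deliver 1→3: 3[back,v=1,q]
e17 deliver 3→1: ·
e18 propose(1,'s'): ·
e19 crash(3): 3[✗back,v=1,q]
e20 propose(0,'q'): ·
e21 deliver 0→1: ·
e22 deliver 1→0: 0[back,v=1,q,s]
e23 deliver 0→2: ·
e24 deliver 2→0: ·
e25 deliver 0→3: ·

1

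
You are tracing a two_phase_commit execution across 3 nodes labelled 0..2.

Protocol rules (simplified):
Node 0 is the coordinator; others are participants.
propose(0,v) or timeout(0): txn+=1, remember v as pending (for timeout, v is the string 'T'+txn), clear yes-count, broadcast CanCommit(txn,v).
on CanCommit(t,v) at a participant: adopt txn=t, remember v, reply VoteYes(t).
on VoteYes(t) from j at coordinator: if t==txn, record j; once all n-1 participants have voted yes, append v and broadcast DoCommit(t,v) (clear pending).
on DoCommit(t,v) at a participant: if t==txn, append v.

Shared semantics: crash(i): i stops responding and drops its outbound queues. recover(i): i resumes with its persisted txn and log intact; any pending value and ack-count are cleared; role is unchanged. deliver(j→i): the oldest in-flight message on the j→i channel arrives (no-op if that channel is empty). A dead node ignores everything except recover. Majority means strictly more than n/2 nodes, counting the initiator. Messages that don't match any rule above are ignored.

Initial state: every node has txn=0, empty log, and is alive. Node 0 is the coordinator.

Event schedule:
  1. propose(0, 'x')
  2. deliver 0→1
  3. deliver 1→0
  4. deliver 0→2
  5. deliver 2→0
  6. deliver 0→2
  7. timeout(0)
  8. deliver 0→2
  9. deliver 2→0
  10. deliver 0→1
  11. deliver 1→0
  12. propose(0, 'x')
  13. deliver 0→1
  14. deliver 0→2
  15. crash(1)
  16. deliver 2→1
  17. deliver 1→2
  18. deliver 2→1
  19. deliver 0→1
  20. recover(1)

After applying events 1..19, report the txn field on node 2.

3

[1] propose(0,'x') → N0(coor t1 [-])
[2] deliver 0→1 → N1(part t1 [-])
[3] deliver 1→0 → ∅
[4] deliver 0→2 → N2(part t1 [-])
[5] deliver 2→0 → N0(coor t1 [x])
[6] deliver 0→2 → N2(part t1 [x])
[7] timeout(0) → N0(coor t2 [x])
[8] deliver 0→2 → N2(part t2 [x])
[9] deliver 2→0 → ∅
[10] deliver 0→1 → N1(part t1 [x])
[11] deliver 1→0 → ∅
[12] propose(0,'x') → N0(coor t3 [x])
[13] deliver 0→1 → N1(part t2 [x])
[14] deliver 0→2 → N2(part t3 [x])
[15] crash(1) → N1(✗part t2 [x])
[16] deliver 2→1 → ∅
[17] deliver 1→2 → ∅
[18] deliver 2→1 → ∅
[19] deliver 0→1 → ∅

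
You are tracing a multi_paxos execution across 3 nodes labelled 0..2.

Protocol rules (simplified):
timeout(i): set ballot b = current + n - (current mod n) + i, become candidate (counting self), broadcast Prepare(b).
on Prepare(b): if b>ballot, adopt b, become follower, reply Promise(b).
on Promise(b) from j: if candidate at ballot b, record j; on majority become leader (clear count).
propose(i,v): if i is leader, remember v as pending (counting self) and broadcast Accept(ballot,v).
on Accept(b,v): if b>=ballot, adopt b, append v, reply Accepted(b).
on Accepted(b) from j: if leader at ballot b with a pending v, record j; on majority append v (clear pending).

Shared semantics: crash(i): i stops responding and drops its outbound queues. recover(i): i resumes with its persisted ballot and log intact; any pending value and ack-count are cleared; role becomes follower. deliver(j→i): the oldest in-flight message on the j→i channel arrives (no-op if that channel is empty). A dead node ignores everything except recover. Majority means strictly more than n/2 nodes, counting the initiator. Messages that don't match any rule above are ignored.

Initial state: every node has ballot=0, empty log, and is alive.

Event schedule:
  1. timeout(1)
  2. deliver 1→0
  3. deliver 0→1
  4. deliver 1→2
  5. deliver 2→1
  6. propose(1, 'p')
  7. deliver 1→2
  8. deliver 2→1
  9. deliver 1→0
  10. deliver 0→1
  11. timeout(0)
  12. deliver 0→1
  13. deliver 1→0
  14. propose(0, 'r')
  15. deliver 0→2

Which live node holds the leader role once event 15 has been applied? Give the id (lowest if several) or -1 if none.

1. timeout(1):  <1:cand b4 ->
2. deliver 1→0:  <0:foll b4 ->
3. deliver 0→1:  <1:lead b4 ->
4. deliver 1→2:  <2:foll b4 ->
5. deliver 2→1:  nop
6. propose(1,'p'):  nop
7. deliver 1→2:  <2:foll b4 p>
8. deliver 2→1:  <1:lead b4 p>
9. deliver 1→0:  <0:foll b4 p>
10. deliver 0→1:  nop
11. timeout(0):  <0:cand b6 p>
12. deliver 0→1:  <1:foll b6 p>
13. deliver 1→0:  <0:lead b6 p>
14. propose(0,'r'):  nop
15. deliver 0→2:  <2:foll b6 p>

0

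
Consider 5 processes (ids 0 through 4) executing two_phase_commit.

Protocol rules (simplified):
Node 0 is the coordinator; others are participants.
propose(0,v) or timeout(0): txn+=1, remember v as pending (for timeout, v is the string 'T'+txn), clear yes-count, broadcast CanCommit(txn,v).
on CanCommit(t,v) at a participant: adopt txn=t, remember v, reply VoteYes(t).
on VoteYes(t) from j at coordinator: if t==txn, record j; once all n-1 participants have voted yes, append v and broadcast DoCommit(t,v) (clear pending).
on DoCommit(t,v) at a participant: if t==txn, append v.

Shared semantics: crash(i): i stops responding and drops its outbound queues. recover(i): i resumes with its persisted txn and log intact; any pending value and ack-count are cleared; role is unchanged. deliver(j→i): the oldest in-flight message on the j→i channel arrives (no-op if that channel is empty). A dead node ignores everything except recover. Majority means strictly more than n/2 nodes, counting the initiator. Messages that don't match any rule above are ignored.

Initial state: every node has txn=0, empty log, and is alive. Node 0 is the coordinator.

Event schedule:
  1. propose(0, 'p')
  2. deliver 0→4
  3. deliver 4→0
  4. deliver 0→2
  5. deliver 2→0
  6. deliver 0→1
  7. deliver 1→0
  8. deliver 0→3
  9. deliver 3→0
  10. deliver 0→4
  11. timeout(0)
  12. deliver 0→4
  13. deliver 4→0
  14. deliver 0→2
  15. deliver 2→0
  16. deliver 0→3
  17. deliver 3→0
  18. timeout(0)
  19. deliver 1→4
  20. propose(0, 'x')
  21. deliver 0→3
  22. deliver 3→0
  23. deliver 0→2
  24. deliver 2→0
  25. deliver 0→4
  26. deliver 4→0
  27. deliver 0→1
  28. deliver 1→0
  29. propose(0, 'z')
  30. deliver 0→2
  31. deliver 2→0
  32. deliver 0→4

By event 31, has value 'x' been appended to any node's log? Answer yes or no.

e1 propose(0,'p'): 0[coor,t=1,-]
e2 deliver 0→4: 4[part,t=1,-]
e3 deliver 4→0: ·
e4 deliver 0→2: 2[part,t=1,-]
e5 deliver 2→0: ·
e6 deliver 0→1: 1[part,t=1,-]
e7 deliver 1→0: ·
e8 deliver 0→3: 3[part,t=1,-]
e9 deliver 3→0: 0[coor,t=1,p]
e10 deliver 0→4: 4[part,t=1,p]
e11 timeout(0): 0[coor,t=2,p]
e12 deliver 0→4: 4[part,t=2,p]
e13 deliver 4→0: ·
e14 deliver 0→2: 2[part,t=1,p]
e15 deliver 2→0: ·
e16 deliver 0→3: 3[part,t=1,p]
e17 deliver 3→0: ·
e18 timeout(0): 0[coor,t=3,p]
e19 deliver 1→4: ·
e20 propose(0,'x'): 0[coor,t=4,p]
e21 deliver 0→3: 3[part,t=2,p]
e22 deliver 3→0: ·
e23 deliver 0→2: 2[part,t=2,p]
e24 deliver 2→0: ·
e25 deliver 0→4: 4[part,t=3,p]
e26 deliver 4→0: ·
e27 deliver 0→1: 1[part,t=1,p]
e28 deliver 1→0: ·
e29 propose(0,'z'): 0[coor,t=5,p]
e30 deliver 0→2: 2[part,t=3,p]
e31 deliver 2→0: ·

no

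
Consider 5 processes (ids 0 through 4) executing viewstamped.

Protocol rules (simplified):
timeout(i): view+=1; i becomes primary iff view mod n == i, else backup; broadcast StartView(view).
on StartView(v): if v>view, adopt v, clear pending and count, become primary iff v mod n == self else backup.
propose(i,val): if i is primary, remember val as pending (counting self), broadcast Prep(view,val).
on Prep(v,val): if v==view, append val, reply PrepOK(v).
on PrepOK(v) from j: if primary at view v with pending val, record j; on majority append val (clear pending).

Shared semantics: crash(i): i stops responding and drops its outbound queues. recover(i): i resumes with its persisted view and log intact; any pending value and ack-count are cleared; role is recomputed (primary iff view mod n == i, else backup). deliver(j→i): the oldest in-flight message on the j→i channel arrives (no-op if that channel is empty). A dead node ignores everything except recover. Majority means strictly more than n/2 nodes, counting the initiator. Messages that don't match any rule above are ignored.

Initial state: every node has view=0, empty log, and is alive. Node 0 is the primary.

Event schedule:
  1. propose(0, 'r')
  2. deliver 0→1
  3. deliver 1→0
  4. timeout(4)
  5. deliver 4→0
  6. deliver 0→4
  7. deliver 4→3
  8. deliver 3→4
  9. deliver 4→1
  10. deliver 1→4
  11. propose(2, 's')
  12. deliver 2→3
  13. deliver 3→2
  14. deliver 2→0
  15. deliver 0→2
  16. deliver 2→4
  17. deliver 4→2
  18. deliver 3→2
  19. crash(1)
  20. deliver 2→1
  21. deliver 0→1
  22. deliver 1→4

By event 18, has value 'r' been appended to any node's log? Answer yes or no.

yes

e1 propose(0,'r'): ·
e2 deliver 0→1: 1[back,v=0,r]
e3 deliver 1→0: ·
e4 timeout(4): 4[back,v=1,-]
e5 deliver 4→0: 0[back,v=1,-]
e6 deliver 0→4: ·
e7 deliver 4→3: 3[back,v=1,-]
e8 deliver 3→4: ·
e9 deliver 4→1: 1[prim,v=1,r]
e10 deliver 1→4: ·
e11 propose(2,'s'): ·
e12 deliver 2→3: ·
e13 deliver 3→2: ·
e14 deliver 2→0: ·
e15 deliver 0→2: 2[back,v=0,r]
e16 deliver 2→4: ·
e17 deliver 4→2: 2[back,v=1,r]
e18 deliver 3→2: ·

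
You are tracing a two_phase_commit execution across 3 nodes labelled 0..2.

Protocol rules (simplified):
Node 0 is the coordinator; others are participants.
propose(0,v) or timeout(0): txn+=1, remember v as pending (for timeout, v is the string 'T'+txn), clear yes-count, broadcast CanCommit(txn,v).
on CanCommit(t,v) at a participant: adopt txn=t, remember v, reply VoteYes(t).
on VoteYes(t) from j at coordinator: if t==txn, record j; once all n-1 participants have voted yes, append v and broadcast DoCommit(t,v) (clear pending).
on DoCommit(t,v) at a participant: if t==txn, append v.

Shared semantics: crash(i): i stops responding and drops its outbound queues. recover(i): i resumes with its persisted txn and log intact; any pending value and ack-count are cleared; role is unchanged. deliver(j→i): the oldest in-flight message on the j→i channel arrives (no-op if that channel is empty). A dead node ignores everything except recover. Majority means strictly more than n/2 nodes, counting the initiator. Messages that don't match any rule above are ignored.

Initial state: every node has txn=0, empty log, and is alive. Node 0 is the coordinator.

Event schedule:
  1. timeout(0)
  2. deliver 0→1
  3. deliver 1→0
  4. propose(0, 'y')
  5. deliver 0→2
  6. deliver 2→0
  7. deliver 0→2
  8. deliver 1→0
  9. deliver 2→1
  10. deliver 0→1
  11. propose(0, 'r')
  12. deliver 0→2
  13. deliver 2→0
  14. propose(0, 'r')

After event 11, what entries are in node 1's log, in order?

step 1 timeout(0): 0={coor,t=1,log=-}
step 2 deliver 0→1: 1={part,t=1,log=-}
step 3 deliver 1→0: —
step 4 propose(0,'y'): 0={coor,t=2,log=-}
step 5 deliver 0→2: 2={part,t=1,log=-}
step 6 deliver 2→0: —
step 7 deliver 0→2: 2={part,t=2,log=-}
step 8 deliver 1→0: —
step 9 deliver 2→1: —
step 10 deliver 0→1: 1={part,t=2,log=-}
step 11 propose(0,'r'): 0={coor,t=3,log=-}

empty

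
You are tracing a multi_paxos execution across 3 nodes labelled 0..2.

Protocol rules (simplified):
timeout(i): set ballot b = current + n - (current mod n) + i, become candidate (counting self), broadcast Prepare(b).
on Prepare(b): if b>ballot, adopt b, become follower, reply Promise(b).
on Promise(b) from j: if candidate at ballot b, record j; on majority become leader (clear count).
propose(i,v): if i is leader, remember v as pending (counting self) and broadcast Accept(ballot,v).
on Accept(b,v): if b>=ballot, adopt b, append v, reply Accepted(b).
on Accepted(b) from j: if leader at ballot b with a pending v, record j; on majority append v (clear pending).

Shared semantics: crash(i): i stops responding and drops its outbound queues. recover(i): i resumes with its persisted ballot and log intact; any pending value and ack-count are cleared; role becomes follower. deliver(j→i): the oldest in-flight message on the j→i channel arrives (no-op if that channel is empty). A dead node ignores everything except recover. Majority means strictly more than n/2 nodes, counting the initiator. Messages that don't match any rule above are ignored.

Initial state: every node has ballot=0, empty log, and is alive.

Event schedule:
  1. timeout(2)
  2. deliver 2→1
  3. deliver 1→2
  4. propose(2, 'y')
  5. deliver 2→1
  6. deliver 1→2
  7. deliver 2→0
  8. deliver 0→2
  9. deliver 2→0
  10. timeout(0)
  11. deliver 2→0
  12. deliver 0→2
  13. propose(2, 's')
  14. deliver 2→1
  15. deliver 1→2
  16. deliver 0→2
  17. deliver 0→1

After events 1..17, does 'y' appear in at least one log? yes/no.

yes

1. timeout(2):  <2:cand b5 ->
2. deliver 2→1:  <1:foll b5 ->
3. deliver 1→2:  <2:lead b5 ->
4. propose(2,'y'):  nop
5. deliver 2→1:  <1:foll b5 y>
6. deliver 1→2:  <2:lead b5 y>
7. deliver 2→0:  <0:foll b5 ->
8. deliver 0→2:  nop
9. deliver 2→0:  <0:foll b5 y>
10. timeout(0):  <0:cand b6 y>
11. deliver 2→0:  nop
12. deliver 0→2:  nop
13. propose(2,'s'):  nop
14. deliver 2→1:  <1:foll b5 y,s>
15. deliver 1→2:  <2:lead b5 y,s>
16. deliver 0→2:  <2:foll b6 y,s>
17. deliver 0→1:  <1:foll b6 y,s>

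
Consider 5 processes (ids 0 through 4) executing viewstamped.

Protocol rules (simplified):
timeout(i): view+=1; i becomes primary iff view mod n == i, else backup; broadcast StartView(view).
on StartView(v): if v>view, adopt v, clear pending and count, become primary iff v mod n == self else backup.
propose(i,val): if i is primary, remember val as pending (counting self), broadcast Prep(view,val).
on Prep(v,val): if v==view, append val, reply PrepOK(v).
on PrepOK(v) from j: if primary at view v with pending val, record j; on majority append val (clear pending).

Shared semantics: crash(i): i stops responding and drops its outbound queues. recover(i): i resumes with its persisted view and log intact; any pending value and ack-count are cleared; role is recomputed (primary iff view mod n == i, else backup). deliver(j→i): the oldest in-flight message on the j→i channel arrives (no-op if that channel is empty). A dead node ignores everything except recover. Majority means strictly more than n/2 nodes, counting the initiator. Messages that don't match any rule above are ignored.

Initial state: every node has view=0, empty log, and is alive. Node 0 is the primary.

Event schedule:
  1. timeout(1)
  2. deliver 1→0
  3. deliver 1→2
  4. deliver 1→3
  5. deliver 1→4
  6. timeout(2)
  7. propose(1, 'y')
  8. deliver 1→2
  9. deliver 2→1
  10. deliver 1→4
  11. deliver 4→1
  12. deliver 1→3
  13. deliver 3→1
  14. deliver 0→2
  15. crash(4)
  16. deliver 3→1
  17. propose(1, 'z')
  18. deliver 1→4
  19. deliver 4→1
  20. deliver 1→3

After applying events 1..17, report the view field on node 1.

2

e1 timeout(1): 1[prim,v=1,-]
e2 deliver 1→0: 0[back,v=1,-]
e3 deliver 1→2: 2[back,v=1,-]
e4 deliver 1→3: 3[back,v=1,-]
e5 deliver 1→4: 4[back,v=1,-]
e6 timeout(2): 2[prim,v=2,-]
e7 propose(1,'y'): ·
e8 deliver 1→2: ·
e9 deliver 2→1: 1[back,v=2,-]
e10 deliver 1→4: 4[back,v=1,y]
e11 deliver 4→1: ·
e12 deliver 1→3: 3[back,v=1,y]
e13 deliver 3→1: ·
e14 deliver 0→2: ·
e15 crash(4): 4[✗back,v=1,y]
e16 deliver 3→1: ·
e17 propose(1,'z'): ·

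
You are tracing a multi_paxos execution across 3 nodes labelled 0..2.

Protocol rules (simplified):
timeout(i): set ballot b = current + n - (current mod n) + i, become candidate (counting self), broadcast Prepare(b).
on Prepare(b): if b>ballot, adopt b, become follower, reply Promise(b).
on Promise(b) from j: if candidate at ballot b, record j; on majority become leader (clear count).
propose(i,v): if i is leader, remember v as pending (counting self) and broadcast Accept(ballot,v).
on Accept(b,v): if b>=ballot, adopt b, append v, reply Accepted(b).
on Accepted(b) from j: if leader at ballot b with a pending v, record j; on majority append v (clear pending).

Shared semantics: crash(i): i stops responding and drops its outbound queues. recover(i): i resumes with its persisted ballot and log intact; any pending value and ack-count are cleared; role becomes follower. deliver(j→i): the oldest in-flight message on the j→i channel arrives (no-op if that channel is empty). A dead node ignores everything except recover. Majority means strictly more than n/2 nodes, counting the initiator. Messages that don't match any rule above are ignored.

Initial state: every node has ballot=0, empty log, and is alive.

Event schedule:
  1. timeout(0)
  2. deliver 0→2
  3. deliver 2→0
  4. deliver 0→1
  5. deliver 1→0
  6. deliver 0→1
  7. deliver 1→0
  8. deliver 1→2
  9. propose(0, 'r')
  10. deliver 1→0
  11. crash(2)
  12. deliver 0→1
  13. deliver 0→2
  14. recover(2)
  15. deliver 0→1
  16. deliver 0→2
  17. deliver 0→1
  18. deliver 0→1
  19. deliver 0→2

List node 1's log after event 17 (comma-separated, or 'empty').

r

1. timeout(0):  <0:cand b3 ->
2. deliver 0→2:  <2:foll b3 ->
3. deliver 2→0:  <0:lead b3 ->
4. deliver 0→1:  <1:foll b3 ->
5. deliver 1→0:  nop
6. deliver 0→1:  nop
7. deliver 1→0:  nop
8. deliver 1→2:  nop
9. propose(0,'r'):  nop
10. deliver 1→0:  nop
11. crash(2):  <2:✗foll b3 ->
12. deliver 0→1:  <1:foll b3 r>
13. deliver 0→2:  nop
14. recover(2):  <2:foll b3 ->
15. deliver 0→1:  nop
16. deliver 0→2:  <2:foll b3 r>
17. deliver 0→1:  nop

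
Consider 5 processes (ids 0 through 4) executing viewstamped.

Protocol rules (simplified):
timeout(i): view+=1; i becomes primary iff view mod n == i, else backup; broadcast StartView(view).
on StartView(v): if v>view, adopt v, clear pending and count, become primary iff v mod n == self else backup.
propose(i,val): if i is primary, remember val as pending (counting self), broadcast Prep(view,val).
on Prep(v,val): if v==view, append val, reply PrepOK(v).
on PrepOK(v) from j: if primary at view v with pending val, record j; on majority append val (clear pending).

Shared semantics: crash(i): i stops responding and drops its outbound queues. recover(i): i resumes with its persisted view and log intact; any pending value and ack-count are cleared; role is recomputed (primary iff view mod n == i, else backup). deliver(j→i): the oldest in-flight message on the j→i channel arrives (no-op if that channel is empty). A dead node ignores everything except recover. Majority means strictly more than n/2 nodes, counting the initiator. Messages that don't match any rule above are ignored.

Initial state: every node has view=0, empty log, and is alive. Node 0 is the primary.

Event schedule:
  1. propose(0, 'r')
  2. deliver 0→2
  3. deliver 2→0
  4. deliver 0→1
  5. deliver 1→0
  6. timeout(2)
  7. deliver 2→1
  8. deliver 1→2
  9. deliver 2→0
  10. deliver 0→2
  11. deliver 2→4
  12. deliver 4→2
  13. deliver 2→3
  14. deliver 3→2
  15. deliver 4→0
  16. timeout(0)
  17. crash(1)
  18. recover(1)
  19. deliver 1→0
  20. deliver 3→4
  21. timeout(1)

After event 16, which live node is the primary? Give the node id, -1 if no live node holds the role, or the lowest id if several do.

e1 propose(0,'r'): ·
e2 deliver 0→2: 2[back,v=0,r]
e3 deliver 2→0: ·
e4 deliver 0→1: 1[back,v=0,r]
e5 deliver 1→0: 0[prim,v=0,r]
e6 timeout(2): 2[back,v=1,r]
e7 deliver 2→1: 1[prim,v=1,r]
e8 deliver 1→2: ·
e9 deliver 2→0: 0[back,v=1,r]
e10 deliver 0→2: ·
e11 deliver 2→4: 4[back,v=1,-]
e12 deliver 4→2: ·
e13 deliver 2→3: 3[back,v=1,-]
e14 deliver 3→2: ·
e15 deliver 4→0: ·
e16 timeout(0): 0[back,v=2,r]

1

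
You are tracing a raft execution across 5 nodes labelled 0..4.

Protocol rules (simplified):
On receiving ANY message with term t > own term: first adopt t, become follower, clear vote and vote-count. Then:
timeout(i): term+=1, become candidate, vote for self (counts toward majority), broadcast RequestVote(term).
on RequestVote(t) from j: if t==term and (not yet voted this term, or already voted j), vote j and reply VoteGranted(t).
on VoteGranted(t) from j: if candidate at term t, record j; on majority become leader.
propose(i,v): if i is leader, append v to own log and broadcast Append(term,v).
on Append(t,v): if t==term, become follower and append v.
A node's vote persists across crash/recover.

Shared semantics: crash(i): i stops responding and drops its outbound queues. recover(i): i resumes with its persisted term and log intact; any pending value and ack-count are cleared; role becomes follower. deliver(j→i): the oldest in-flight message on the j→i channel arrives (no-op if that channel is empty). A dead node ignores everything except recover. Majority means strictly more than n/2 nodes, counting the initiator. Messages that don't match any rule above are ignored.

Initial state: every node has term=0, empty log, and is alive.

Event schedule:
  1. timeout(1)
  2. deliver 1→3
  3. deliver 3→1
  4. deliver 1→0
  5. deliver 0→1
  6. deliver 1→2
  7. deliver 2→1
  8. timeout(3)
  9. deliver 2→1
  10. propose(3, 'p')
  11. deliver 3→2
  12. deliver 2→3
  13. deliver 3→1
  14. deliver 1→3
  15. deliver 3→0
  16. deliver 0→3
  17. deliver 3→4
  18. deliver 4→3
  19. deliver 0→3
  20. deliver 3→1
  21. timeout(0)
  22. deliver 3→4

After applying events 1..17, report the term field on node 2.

1. timeout(1):  <1:cand t1 ->
2. deliver 1→3:  <3:foll t1 ->
3. deliver 3→1:  nop
4. deliver 1→0:  <0:foll t1 ->
5. deliver 0→1:  <1:lead t1 ->
6. deliver 1→2:  <2:foll t1 ->
7. deliver 2→1:  nop
8. timeout(3):  <3:cand t2 ->
9. deliver 2→1:  nop
10. propose(3,'p'):  nop
11. deliver 3→2:  <2:foll t2 ->
12. deliver 2→3:  nop
13. deliver 3→1:  <1:foll t2 ->
14. deliver 1→3:  <3:lead t2 ->
15. deliver 3→0:  <0:foll t2 ->
16. deliver 0→3:  nop
17. deliver 3→4:  <4:foll t2 ->

2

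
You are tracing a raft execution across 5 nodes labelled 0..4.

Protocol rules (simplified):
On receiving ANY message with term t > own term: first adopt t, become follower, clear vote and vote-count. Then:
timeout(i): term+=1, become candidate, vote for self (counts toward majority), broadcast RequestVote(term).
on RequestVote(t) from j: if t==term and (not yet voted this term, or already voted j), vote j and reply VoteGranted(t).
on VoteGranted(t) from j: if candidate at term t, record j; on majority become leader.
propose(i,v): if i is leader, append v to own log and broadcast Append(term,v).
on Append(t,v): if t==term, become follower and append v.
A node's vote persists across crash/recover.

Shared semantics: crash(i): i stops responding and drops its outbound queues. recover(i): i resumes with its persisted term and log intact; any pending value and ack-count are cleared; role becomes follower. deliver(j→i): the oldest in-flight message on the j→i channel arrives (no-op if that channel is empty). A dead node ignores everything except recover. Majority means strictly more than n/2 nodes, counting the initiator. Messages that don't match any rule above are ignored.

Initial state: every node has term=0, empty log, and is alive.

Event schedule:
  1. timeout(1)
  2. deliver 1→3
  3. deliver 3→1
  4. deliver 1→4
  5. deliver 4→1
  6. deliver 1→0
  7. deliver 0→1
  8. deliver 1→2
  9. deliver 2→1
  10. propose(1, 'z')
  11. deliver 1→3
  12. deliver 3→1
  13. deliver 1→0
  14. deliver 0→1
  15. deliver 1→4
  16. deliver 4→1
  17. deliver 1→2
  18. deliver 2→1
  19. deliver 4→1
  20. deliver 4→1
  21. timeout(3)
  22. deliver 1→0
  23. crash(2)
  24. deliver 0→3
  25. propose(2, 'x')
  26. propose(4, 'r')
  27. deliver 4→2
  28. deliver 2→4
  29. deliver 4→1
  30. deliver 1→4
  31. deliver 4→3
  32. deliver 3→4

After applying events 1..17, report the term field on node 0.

1

e1 timeout(1): 1[cand,t=1,-]
e2 deliver 1→3: 3[foll,t=1,-]
e3 deliver 3→1: ·
e4 deliver 1→4: 4[foll,t=1,-]
e5 deliver 4→1: 1[lead,t=1,-]
e6 deliver 1→0: 0[foll,t=1,-]
e7 deliver 0→1: ·
e8 deliver 1→2: 2[foll,t=1,-]
e9 deliver 2→1: ·
e10 propose(1,'z'): 1[lead,t=1,z]
e11 deliver 1→3: 3[foll,t=1,z]
e12 deliver 3→1: ·
e13 deliver 1→0: 0[foll,t=1,z]
e14 deliver 0→1: ·
e15 deliver 1→4: 4[foll,t=1,z]
e16 deliver 4→1: ·
e17 deliver 1→2: 2[foll,t=1,z]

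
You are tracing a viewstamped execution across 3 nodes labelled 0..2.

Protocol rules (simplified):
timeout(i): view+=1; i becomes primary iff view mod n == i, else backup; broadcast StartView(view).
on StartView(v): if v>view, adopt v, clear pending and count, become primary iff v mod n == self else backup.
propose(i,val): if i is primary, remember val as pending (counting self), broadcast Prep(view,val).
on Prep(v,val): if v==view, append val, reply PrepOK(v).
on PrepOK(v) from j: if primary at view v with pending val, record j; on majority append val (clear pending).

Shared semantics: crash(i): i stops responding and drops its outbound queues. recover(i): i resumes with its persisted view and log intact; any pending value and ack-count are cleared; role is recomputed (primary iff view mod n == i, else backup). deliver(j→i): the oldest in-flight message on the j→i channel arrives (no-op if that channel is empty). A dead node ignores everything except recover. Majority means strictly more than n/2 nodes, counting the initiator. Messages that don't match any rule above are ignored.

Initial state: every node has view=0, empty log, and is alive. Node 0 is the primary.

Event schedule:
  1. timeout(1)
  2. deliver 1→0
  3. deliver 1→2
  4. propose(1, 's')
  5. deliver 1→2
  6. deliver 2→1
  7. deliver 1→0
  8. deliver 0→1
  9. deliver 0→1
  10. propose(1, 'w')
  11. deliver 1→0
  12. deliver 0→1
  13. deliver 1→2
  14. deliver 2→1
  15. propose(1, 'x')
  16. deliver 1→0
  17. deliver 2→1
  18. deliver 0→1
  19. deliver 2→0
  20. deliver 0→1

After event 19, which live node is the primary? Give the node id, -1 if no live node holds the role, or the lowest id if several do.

1

step 1 timeout(1): 1={prim,v=1,log=-}
step 2 deliver 1→0: 0={back,v=1,log=-}
step 3 deliver 1→2: 2={back,v=1,log=-}
step 4 propose(1,'s'): —
step 5 deliver 1→2: 2={back,v=1,log=s}
step 6 deliver 2→1: 1={prim,v=1,log=s}
step 7 deliver 1→0: 0={back,v=1,log=s}
step 8 deliver 0→1: —
step 9 deliver 0→1: —
step 10 propose(1,'w'): —
step 11 deliver 1→0: 0={back,v=1,log=s,w}
step 12 deliver 0→1: 1={prim,v=1,log=s,w}
step 13 deliver 1→2: 2={back,v=1,log=s,w}
step 14 deliver 2→1: —
step 15 propose(1,'x'): —
step 16 deliver 1→0: 0={back,v=1,log=s,w,x}
step 17 deliver 2→1: —
step 18 deliver 0→1: 1={prim,v=1,log=s,w,x}
step 19 deliver 2→0: —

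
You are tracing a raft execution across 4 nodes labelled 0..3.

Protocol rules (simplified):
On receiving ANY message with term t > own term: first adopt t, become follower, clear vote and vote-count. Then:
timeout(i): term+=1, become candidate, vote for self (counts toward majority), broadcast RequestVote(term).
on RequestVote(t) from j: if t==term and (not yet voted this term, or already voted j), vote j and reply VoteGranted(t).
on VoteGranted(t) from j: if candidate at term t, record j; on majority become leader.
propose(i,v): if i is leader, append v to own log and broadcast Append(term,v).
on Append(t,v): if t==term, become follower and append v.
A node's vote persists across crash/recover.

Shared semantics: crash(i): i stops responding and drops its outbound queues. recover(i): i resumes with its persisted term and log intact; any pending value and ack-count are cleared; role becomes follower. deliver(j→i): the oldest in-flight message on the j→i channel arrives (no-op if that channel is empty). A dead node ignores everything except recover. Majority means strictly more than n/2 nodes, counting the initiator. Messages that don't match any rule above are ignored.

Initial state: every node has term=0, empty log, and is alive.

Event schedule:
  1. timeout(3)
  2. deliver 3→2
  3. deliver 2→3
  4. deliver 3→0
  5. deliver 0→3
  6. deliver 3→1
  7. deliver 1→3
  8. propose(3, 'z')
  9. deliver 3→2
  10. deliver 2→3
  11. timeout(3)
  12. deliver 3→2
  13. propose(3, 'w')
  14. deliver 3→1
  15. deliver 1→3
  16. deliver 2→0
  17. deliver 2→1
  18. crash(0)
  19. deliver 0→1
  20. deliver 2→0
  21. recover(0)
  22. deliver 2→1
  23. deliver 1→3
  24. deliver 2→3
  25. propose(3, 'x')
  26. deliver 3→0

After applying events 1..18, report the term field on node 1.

e1 timeout(3): 3[cand,t=1,-]
e2 deliver 3→2: 2[foll,t=1,-]
e3 deliver 2→3: ·
e4 deliver 3→0: 0[foll,t=1,-]
e5 deliver 0→3: 3[lead,t=1,-]
e6 deliver 3→1: 1[foll,t=1,-]
e7 deliver 1→3: ·
e8 propose(3,'z'): 3[lead,t=1,z]
e9 deliver 3→2: 2[foll,t=1,z]
e10 deliver 2→3: ·
e11 timeout(3): 3[cand,t=2,z]
e12 deliver 3→2: 2[foll,t=2,z]
e13 propose(3,'w'): ·
e14 deliver 3→1: 1[foll,t=1,z]
e15 deliver 1→3: ·
e16 deliver 2→0: ·
e17 deliver 2→1: ·
e18 crash(0): 0[✗foll,t=1,-]

1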